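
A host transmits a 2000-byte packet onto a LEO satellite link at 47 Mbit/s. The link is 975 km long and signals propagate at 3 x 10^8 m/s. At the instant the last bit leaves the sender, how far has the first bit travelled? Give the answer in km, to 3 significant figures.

102 km

t_tx = L/R = 16000/47000000 = 0.000340426 s.
Distance = s × t_tx = 300000000 × 0.000340426 = 102 km.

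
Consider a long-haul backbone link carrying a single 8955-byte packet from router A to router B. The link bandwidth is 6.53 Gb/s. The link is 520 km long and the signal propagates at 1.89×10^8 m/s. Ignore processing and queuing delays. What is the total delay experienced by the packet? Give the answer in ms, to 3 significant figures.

L = 8955 × 8 = 71640 bits.
Transmission delay = L/R = 71640 / 6530000000 = 0.0109709 ms.
Propagation delay = d/s = 520000 m / 189000000 m/s = 2.75132 ms.
Total = 2.76 ms.

2.76 ms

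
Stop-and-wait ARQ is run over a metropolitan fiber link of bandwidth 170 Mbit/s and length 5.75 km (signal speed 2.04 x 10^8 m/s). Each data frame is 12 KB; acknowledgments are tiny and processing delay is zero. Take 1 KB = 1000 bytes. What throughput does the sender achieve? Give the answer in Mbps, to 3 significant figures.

t_tx = L/R = 96000/170000000 = 0.000564706 s.
t_prop = 5750/204000000 = 2.81863e-05 s; RTT = 5.63725e-05 s.
Cycle = t_tx + RTT = 0.000621078 s.
Throughput = L / cycle = 96000 / 0.000621078 = 155 Mbps.

155 Mbps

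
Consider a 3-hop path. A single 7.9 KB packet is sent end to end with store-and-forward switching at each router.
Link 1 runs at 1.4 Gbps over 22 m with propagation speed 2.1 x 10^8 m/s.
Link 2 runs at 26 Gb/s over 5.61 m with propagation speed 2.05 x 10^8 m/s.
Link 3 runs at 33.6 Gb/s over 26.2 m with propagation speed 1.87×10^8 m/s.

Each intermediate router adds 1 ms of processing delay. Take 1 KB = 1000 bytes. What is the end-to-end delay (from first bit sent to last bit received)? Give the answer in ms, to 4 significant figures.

L = 63200 bits.
Transmission delays (L/R per hop): 0.0451429, 0.00243077, 0.00188095 ms; sum = 0.0494546 ms.
Propagation delays (d/s per hop): 0.000104762, 2.73659e-05, 0.000140107 ms; sum = 0.000272235 ms.
Processing at 2 router(s): 2 × 1 ms = 2 ms.
End-to-end = 2.050 ms.

2.050 ms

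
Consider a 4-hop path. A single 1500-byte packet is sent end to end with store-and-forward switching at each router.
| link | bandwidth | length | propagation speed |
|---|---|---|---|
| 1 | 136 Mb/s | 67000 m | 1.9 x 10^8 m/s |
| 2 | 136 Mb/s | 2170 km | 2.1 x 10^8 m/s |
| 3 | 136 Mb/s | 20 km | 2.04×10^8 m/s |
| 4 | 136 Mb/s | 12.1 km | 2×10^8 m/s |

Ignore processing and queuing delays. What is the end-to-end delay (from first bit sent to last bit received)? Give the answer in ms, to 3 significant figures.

11.2 ms

L = 1500 × 8 = 12000 bits.
Transmission delay per hop = L/R = 12000/136000000 = 0.0882353 ms; 4 hops → 0.352941 ms.
Propagation delays (d/s per hop): 0.352632, 10.3333, 0.0980392, 0.0605 ms; sum = 10.8445 ms.
End-to-end = 11.2 ms.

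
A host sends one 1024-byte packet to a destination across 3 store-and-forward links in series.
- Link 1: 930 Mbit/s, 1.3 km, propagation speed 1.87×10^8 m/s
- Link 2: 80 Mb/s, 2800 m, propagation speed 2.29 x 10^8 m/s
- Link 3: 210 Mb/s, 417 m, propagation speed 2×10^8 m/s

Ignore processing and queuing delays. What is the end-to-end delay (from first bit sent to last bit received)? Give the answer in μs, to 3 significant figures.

L = 1024 × 8 = 8192 bits.
Transmission delays (L/R per hop): 8.8086, 102.4, 39.0095 μs; sum = 150.218 μs.
Propagation delays (d/s per hop): 6.95187, 12.2271, 2.085 μs; sum = 21.2639 μs.
End-to-end = 171 μs.

171 μs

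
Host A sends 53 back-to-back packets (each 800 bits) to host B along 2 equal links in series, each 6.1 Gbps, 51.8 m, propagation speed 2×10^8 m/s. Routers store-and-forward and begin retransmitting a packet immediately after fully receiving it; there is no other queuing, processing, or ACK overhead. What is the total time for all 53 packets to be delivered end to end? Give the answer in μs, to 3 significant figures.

Per-hop transmission t_tx = L/R = 800/6100000000 = 0.131148 μs.
Per-hop propagation t_prop = 51.8/200000000 = 0.259 μs.
Pipeline fill: first packet needs 2·t_tx to clear all hops; remaining 52 packets each add one t_tx.
Total = (2+53-1)·t_tx + 2·t_prop = 54·0.131148 + 2·0.259 = 7.60 μs.

7.60 μs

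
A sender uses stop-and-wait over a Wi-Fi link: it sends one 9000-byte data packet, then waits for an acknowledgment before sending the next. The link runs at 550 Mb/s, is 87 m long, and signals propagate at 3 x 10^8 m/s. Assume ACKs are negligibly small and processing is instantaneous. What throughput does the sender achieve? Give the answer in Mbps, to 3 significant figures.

548 Mbps

t_tx = L/R = 72000/550000000 = 0.000130909 s.
t_prop = 87/300000000 = 2.9e-07 s; RTT = 5.8e-07 s.
Cycle = t_tx + RTT = 0.000131489 s.
Throughput = L / cycle = 72000 / 0.000131489 = 548 Mbps.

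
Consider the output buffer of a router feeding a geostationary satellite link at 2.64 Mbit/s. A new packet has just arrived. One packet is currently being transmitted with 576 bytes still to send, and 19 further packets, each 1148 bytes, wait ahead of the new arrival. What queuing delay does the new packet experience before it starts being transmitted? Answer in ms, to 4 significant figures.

Each queued packet: L/R = 9184/2640000 = 3.47879 ms.
19 queued → 66.097 ms.
Plus remaining 4608 bits of current packet: 1.74545 ms.
Queuing delay = 67.84 ms.

67.84 ms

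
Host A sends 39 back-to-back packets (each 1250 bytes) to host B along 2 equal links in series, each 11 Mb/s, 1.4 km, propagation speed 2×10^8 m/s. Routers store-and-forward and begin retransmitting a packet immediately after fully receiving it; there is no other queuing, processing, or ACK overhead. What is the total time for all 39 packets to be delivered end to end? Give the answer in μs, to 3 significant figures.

Per-hop transmission t_tx = L/R = 10000/11000000 = 909.091 μs.
Per-hop propagation t_prop = 1400/200000000 = 7 μs.
Pipeline fill: first packet needs 2·t_tx to clear all hops; remaining 38 packets each add one t_tx.
Total = (2+39-1)·t_tx + 2·t_prop = 40·909.091 + 2·7 = 36400 μs.

36400 μs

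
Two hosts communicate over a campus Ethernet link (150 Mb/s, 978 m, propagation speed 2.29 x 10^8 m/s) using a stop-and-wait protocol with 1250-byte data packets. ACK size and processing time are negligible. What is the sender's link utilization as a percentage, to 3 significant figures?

88.6 %

t_tx = L/R = 10000/150000000 = 6.66667e-05 s.
t_prop = 978/229000000 = 4.27074e-06 s; RTT = 8.54148e-06 s.
Cycle = t_tx + RTT = 7.52082e-05 s.
Utilization = t_tx / cycle = 6.66667e-05/7.52082e-05 = 88.6 %.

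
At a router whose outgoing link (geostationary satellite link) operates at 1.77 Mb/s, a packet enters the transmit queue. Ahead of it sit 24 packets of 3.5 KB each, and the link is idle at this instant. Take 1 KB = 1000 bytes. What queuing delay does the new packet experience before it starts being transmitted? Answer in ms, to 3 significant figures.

380 ms

Each queued packet: L/R = 28000/1770000 = 15.8192 ms.
24 queued → 379.661 ms.
Queuing delay = 380 ms.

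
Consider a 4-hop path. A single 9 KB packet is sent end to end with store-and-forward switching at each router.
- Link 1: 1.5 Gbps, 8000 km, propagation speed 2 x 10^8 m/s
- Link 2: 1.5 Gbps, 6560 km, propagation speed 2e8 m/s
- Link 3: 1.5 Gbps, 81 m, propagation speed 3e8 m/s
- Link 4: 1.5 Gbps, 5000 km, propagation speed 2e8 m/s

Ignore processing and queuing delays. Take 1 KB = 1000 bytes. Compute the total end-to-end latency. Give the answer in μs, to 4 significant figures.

97990 μs

L = 72000 bits.
Transmission delay per hop = L/R = 72000/1500000000 = 48 μs; 4 hops → 192 μs.
Propagation delays (d/s per hop): 40000, 32800, 0.27, 25000 μs; sum = 97800.3 μs.
End-to-end = 97990 μs.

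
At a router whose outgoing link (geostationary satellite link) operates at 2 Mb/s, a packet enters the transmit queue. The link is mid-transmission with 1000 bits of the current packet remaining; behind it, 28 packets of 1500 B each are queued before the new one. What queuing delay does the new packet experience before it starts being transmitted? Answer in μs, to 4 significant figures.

Each queued packet: L/R = 12000/2000000 = 6000 μs.
28 queued → 168000 μs.
Plus remaining 1000 bits of current packet: 500 μs.
Queuing delay = 168500 μs.

168500 μs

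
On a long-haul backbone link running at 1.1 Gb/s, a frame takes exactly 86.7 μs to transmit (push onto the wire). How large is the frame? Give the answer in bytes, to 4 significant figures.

L = R × t_tx = 1100000000 b/s × 8.67e-05 s = 95370 bits.
In bytes: 95370 / 8 = 11920 bytes.

11920 bytes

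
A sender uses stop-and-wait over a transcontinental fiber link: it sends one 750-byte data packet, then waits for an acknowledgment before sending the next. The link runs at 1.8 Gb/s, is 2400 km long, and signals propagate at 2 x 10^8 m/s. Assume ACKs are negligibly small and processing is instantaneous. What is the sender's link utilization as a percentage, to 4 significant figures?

t_tx = L/R = 6000/1800000000 = 3.33333e-06 s.
t_prop = 2400000/200000000 = 0.012 s; RTT = 0.024 s.
Cycle = t_tx + RTT = 0.0240033 s.
Utilization = t_tx / cycle = 3.33333e-06/0.0240033 = 0.01389 %.

0.01389 %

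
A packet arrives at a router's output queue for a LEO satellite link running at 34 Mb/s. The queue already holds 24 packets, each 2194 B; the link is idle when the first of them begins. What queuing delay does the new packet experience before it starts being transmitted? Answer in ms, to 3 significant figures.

12.4 ms

Each queued packet: L/R = 17552/34000000 = 0.516235 ms.
24 queued → 12.3896 ms.
Queuing delay = 12.4 ms.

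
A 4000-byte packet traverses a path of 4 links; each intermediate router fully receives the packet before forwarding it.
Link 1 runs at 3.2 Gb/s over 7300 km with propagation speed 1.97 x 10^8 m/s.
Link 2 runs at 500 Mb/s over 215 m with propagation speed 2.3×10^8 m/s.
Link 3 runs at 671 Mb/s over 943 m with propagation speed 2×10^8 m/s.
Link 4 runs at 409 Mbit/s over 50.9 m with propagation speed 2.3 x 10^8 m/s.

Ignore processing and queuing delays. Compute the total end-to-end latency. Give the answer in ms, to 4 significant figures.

L = 4000 × 8 = 32000 bits.
Transmission delays (L/R per hop): 0.01, 0.064, 0.04769, 0.0782396 ms; sum = 0.19993 ms.
Propagation delays (d/s per hop): 37.0558, 0.000934783, 0.004715, 0.000221304 ms; sum = 37.0617 ms.
End-to-end = 37.26 ms.

37.26 ms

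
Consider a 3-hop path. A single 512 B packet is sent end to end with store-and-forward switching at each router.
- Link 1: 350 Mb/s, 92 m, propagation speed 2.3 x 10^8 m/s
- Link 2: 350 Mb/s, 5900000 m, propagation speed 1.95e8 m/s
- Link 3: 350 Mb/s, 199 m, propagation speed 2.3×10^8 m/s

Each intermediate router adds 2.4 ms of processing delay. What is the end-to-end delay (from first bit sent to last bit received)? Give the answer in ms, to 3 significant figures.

35.1 ms

L = 512 × 8 = 4096 bits.
Transmission delay per hop = L/R = 4096/350000000 = 0.0117029 ms; 3 hops → 0.0351086 ms.
Propagation delays (d/s per hop): 0.0004, 30.2564, 0.000865217 ms; sum = 30.2577 ms.
Processing at 2 router(s): 2 × 2.4 ms = 4.8 ms.
End-to-end = 35.1 ms.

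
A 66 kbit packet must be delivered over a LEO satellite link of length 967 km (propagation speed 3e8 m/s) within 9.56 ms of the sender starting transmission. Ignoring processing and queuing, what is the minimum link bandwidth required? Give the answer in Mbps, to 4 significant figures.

10.42 Mbps

Propagation delay = 967000 / 300000000 = 3.22333 ms.
Transmission budget = 9.56 − 3.22333 = 6.33667 ms.
R ≥ L / t_tx = 66000 bits / 0.00633667 s = 10.42 Mbps.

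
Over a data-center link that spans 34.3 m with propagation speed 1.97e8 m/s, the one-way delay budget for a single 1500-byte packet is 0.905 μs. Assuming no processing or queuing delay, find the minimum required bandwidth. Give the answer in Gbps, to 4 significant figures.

L = 12000 bits.
Propagation delay = 34.3 / 197000000 = 0.174112 μs.
Transmission budget = 0.905 − 0.174112 = 0.730888 μs.
R ≥ L / t_tx = 12000 bits / 7.30888e-07 s = 16.42 Gbps.

16.42 Gbps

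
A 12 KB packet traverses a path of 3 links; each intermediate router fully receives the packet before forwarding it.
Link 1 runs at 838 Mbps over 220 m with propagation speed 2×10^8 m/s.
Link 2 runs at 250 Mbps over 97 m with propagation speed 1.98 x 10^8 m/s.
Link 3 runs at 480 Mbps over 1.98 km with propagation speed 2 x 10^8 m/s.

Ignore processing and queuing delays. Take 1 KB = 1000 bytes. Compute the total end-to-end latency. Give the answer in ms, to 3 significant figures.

0.710 ms

L = 96000 bits.
Transmission delays (L/R per hop): 0.114558, 0.384, 0.2 ms; sum = 0.698558 ms.
Propagation delays (d/s per hop): 0.0011, 0.000489899, 0.0099 ms; sum = 0.0114899 ms.
End-to-end = 0.710 ms.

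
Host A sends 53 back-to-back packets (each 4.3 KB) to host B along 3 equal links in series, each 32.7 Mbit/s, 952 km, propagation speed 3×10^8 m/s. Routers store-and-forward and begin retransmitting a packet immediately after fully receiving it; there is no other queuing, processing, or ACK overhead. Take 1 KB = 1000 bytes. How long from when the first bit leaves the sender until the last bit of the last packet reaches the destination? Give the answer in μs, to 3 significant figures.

67400 μs

Per-hop transmission t_tx = L/R = 34400/3.27e+07 = 1051.99 μs.
Per-hop propagation t_prop = 952000/300000000 = 3173.33 μs.
Pipeline fill: first packet needs 3·t_tx to clear all hops; remaining 52 packets each add one t_tx.
Total = (3+53-1)·t_tx + 3·t_prop = 55·1051.99 + 3·3173.33 = 67400 μs.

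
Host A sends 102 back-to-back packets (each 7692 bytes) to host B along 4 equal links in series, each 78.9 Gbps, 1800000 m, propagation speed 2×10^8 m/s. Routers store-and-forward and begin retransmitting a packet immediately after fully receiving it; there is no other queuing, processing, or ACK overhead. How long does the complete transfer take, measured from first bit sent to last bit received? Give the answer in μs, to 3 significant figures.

36100 μs

Per-hop transmission t_tx = L/R = 61536/78900000000 = 0.779924 μs.
Per-hop propagation t_prop = 1800000/200000000 = 9000 μs.
Pipeline fill: first packet needs 4·t_tx to clear all hops; remaining 101 packets each add one t_tx.
Total = (4+102-1)·t_tx + 4·t_prop = 105·0.779924 + 4·9000 = 36100 μs.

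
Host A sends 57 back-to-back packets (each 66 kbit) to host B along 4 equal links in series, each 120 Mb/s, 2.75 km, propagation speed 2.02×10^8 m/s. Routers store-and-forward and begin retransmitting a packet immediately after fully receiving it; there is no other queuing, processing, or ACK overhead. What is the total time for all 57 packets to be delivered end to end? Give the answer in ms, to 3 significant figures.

33.1 ms

Per-hop transmission t_tx = L/R = 66000/120000000 = 0.55 ms.
Per-hop propagation t_prop = 2750/202000000 = 0.0136139 ms.
Pipeline fill: first packet needs 4·t_tx to clear all hops; remaining 56 packets each add one t_tx.
Total = (4+57-1)·t_tx + 4·t_prop = 60·0.55 + 4·0.0136139 = 33.1 ms.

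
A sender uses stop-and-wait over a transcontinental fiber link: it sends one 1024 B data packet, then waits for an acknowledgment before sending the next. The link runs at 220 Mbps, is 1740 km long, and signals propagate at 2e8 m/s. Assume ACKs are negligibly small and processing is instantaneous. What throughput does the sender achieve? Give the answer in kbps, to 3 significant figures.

470 kbps

t_tx = L/R = 8192/220000000 = 3.72364e-05 s.
t_prop = 1740000/200000000 = 0.0087 s; RTT = 0.0174 s.
Cycle = t_tx + RTT = 0.0174372 s.
Throughput = L / cycle = 8192 / 0.0174372 = 470 kbps.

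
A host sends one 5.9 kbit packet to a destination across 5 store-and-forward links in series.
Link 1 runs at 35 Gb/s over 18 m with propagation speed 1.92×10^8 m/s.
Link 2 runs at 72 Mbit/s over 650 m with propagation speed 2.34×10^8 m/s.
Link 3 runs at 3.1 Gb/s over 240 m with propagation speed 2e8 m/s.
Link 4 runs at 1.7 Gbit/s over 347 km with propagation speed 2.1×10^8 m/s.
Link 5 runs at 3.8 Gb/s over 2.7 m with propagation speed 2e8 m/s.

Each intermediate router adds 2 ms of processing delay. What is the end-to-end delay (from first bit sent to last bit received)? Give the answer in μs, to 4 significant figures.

L = 5900 bits.
Transmission delays (L/R per hop): 0.168571, 81.9444, 1.90323, 3.47059, 1.55263 μs; sum = 89.0395 μs.
Propagation delays (d/s per hop): 0.09375, 2.77778, 1.2, 1652.38, 0.0135 μs; sum = 1656.47 μs.
Processing at 4 router(s): 4 × 2 ms = 8000 μs.
End-to-end = 9746 μs.

9746 μs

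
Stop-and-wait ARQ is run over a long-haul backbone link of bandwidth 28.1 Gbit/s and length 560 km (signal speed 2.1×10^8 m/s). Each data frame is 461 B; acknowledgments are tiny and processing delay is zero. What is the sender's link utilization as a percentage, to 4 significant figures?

0.002461 %

t_tx = L/R = 3688/28100000000 = 1.31246e-07 s.
t_prop = 560000/210000000 = 0.00266667 s; RTT = 0.00533333 s.
Cycle = t_tx + RTT = 0.00533346 s.
Utilization = t_tx / cycle = 1.31246e-07/0.00533346 = 0.002461 %.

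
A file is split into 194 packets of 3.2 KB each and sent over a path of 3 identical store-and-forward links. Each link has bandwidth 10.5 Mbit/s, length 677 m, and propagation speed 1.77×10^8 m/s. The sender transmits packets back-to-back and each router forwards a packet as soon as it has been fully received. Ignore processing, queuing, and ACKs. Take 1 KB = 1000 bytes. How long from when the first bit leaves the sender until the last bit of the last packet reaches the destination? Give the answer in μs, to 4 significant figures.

Per-hop transmission t_tx = L/R = 25600/10500000 = 2438.1 μs.
Per-hop propagation t_prop = 677/177000000 = 3.82486 μs.
Pipeline fill: first packet needs 3·t_tx to clear all hops; remaining 193 packets each add one t_tx.
Total = (3+194-1)·t_tx + 3·t_prop = 196·2438.1 + 3·3.82486 = 477900 μs.

477900 μs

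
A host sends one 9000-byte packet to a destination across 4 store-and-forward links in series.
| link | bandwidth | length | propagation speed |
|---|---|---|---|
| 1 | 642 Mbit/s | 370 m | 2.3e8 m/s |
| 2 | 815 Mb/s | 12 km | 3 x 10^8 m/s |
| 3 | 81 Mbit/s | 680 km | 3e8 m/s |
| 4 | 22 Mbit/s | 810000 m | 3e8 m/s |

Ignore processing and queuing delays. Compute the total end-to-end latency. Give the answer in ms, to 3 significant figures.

L = 9000 × 8 = 72000 bits.
Transmission delays (L/R per hop): 0.11215, 0.0883436, 0.888889, 3.27273 ms; sum = 4.36211 ms.
Propagation delays (d/s per hop): 0.0016087, 0.04, 2.26667, 2.7 ms; sum = 5.00828 ms.
End-to-end = 9.37 ms.

9.37 ms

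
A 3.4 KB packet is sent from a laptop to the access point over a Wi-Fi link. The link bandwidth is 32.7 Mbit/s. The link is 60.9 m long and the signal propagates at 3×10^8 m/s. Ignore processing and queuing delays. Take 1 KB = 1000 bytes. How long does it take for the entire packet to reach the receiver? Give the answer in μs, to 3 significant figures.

832 μs

L = 27200 bits.
Transmission delay = L/R = 27200 / 3.27e+07 = 831.804 μs.
Propagation delay = d/s = 60.9 m / 300000000 m/s = 0.203 μs.
Total = 832 μs.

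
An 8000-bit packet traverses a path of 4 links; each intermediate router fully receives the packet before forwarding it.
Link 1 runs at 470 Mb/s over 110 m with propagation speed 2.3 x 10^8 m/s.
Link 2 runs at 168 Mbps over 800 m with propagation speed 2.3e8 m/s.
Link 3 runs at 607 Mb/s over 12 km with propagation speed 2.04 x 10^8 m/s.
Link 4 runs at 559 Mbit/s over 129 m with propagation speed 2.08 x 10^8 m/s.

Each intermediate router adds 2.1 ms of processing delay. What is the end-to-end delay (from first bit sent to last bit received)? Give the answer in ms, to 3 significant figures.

6.46 ms

Transmission delays (L/R per hop): 0.0170213, 0.047619, 0.0131796, 0.0143113 ms; sum = 0.0921312 ms.
Propagation delays (d/s per hop): 0.000478261, 0.00347826, 0.0588235, 0.000620192 ms; sum = 0.0634002 ms.
Processing at 3 router(s): 3 × 2.1 ms = 6.3 ms.
End-to-end = 6.46 ms.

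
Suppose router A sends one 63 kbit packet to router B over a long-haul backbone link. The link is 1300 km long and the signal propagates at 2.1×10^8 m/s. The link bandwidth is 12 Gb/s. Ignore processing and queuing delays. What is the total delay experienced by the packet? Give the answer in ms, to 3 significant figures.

L = 63000 bits.
Transmission delay = L/R = 63000 / 12000000000 = 0.00525 ms.
Propagation delay = d/s = 1300000 m / 210000000 m/s = 6.19048 ms.
Total = 6.20 ms.

6.20 ms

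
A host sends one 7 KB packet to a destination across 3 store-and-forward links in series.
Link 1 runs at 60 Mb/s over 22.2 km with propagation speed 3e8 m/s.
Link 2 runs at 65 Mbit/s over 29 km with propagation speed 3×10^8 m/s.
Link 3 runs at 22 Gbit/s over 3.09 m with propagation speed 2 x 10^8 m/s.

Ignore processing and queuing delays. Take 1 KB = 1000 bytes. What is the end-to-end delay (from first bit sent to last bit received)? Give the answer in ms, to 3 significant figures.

L = 56000 bits.
Transmission delays (L/R per hop): 0.933333, 0.861538, 0.00254545 ms; sum = 1.79742 ms.
Propagation delays (d/s per hop): 0.074, 0.0966667, 1.545e-05 ms; sum = 0.170682 ms.
End-to-end = 1.97 ms.

1.97 ms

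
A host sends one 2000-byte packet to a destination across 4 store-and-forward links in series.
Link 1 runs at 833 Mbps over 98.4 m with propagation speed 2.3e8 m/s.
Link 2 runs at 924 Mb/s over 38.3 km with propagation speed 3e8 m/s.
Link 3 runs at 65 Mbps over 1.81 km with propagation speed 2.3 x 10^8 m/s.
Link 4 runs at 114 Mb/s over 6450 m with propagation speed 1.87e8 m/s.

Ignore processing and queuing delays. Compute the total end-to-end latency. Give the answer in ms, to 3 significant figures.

L = 2000 × 8 = 16000 bits.
Transmission delays (L/R per hop): 0.0192077, 0.017316, 0.246154, 0.140351 ms; sum = 0.423028 ms.
Propagation delays (d/s per hop): 0.000427826, 0.127667, 0.00786957, 0.034492 ms; sum = 0.170456 ms.
End-to-end = 0.593 ms.

0.593 ms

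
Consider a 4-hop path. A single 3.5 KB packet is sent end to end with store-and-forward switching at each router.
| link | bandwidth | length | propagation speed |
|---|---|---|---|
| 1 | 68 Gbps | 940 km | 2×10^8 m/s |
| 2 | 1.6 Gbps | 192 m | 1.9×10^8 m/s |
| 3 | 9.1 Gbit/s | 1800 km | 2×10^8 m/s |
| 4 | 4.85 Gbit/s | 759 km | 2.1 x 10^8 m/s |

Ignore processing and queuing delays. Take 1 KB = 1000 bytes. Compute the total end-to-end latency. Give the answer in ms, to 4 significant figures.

17.34 ms

L = 28000 bits.
Transmission delays (L/R per hop): 0.000411765, 0.0175, 0.00307692, 0.0057732 ms; sum = 0.0267619 ms.
Propagation delays (d/s per hop): 4.7, 0.00101053, 9, 3.61429 ms; sum = 17.3153 ms.
End-to-end = 17.34 ms.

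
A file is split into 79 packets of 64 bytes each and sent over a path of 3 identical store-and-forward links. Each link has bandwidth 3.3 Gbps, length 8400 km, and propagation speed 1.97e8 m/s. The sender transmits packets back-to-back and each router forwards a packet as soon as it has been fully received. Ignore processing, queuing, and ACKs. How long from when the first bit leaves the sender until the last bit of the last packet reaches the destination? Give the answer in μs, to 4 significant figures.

Per-hop transmission t_tx = L/R = 512/3300000000 = 0.155152 μs.
Per-hop propagation t_prop = 8400000/197000000 = 42639.6 μs.
Pipeline fill: first packet needs 3·t_tx to clear all hops; remaining 78 packets each add one t_tx.
Total = (3+79-1)·t_tx + 3·t_prop = 81·0.155152 + 3·42639.6 = 127900 μs.

127900 μs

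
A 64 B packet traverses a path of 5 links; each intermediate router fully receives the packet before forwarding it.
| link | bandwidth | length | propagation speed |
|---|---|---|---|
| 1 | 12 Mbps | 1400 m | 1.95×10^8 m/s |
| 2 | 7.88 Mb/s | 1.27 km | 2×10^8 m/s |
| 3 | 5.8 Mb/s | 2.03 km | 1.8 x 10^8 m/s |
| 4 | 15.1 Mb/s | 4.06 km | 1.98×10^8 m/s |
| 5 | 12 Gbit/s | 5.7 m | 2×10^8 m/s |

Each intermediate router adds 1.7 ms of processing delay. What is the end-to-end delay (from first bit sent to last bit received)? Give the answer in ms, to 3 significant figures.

L = 64 × 8 = 512 bits.
Transmission delays (L/R per hop): 0.0426667, 0.0649746, 0.0882759, 0.0339073, 4.26667e-05 ms; sum = 0.229867 ms.
Propagation delays (d/s per hop): 0.00717949, 0.00635, 0.0112778, 0.0205051, 2.85e-05 ms; sum = 0.0453408 ms.
Processing at 4 router(s): 4 × 1.7 ms = 6.8 ms.
End-to-end = 7.08 ms.

7.08 ms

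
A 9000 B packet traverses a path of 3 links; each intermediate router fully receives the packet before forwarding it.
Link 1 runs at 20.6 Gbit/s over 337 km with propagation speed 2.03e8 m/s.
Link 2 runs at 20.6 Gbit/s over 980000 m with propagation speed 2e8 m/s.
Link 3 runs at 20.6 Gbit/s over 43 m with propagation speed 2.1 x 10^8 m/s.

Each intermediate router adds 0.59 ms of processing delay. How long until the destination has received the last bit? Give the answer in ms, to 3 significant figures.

L = 9000 × 8 = 72000 bits.
Transmission delay per hop = L/R = 72000/20600000000 = 0.00349515 ms; 3 hops → 0.0104854 ms.
Propagation delays (d/s per hop): 1.6601, 4.9, 0.000204762 ms; sum = 6.5603 ms.
Processing at 2 router(s): 2 × 0.59 ms = 1.18 ms.
End-to-end = 7.75 ms.

7.75 ms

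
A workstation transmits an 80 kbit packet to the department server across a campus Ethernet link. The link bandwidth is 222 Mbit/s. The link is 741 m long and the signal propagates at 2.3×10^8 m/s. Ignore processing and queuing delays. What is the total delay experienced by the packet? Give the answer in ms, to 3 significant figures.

L = 80000 bits.
Transmission delay = L/R = 80000 / 222000000 = 0.36036 ms.
Propagation delay = d/s = 741 m / 2.3e+08 m/s = 0.00322174 ms.
Total = 0.364 ms.

0.364 ms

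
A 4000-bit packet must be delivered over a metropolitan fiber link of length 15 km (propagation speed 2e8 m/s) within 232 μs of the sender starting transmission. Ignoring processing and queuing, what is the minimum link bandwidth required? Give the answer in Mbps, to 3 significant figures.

Propagation delay = 15000 / 200000000 = 75 μs.
Transmission budget = 232 − 75 = 157 μs.
R ≥ L / t_tx = 4000 bits / 0.000157 s = 25.5 Mbps.

25.5 Mbps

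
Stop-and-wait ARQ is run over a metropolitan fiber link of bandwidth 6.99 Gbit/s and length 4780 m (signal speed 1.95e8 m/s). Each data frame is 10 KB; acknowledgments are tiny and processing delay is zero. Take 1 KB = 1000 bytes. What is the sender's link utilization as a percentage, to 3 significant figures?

18.9 %

t_tx = L/R = 80000/6990000000 = 1.14449e-05 s.
t_prop = 4780/195000000 = 2.45128e-05 s; RTT = 4.90256e-05 s.
Cycle = t_tx + RTT = 6.04706e-05 s.
Utilization = t_tx / cycle = 1.14449e-05/6.04706e-05 = 18.9 %.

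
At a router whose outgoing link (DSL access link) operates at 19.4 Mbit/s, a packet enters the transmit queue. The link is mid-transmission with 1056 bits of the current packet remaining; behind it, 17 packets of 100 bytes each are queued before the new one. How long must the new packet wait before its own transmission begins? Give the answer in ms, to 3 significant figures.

Each queued packet: L/R = 800/19400000 = 0.0412371 ms.
17 queued → 0.701031 ms.
Plus remaining 1056 bits of current packet: 0.054433 ms.
Queuing delay = 0.755 ms.

0.755 ms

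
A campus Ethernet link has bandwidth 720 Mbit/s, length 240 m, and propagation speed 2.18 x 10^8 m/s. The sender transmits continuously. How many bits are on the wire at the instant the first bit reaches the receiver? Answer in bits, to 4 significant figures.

Propagation delay = 240 / 2.18e+08 = 1.10092e-06 s.
BDP = R × t_prop = 720000000 × 1.10092e-06 = 792.661 bits.

792.7 bits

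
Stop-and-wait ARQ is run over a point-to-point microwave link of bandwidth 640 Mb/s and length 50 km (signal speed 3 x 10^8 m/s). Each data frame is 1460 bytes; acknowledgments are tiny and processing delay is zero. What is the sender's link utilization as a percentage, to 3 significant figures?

5.19 %

t_tx = L/R = 11680/640000000 = 1.825e-05 s.
t_prop = 50000/300000000 = 0.000166667 s; RTT = 0.000333333 s.
Cycle = t_tx + RTT = 0.000351583 s.
Utilization = t_tx / cycle = 1.825e-05/0.000351583 = 5.19 %.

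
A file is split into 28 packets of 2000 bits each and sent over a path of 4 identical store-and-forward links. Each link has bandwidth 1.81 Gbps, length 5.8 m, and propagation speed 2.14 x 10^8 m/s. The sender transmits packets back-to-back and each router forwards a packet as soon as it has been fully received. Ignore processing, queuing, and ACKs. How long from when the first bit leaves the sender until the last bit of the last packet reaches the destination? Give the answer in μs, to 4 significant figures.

Per-hop transmission t_tx = L/R = 2000/1810000000 = 1.10497 μs.
Per-hop propagation t_prop = 5.8/214000000 = 0.0271028 μs.
Pipeline fill: first packet needs 4·t_tx to clear all hops; remaining 27 packets each add one t_tx.
Total = (4+28-1)·t_tx + 4·t_prop = 31·1.10497 + 4·0.0271028 = 34.36 μs.

34.36 μs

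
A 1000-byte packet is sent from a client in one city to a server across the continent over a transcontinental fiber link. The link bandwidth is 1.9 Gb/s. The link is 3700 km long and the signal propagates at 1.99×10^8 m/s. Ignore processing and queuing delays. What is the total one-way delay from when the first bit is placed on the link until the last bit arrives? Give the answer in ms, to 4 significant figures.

18.60 ms

L = 1000 × 8 = 8000 bits.
Transmission delay = L/R = 8000 / 1900000000 = 0.00421053 ms.
Propagation delay = d/s = 3700000 m / 199000000 m/s = 18.593 ms.
Total = 18.60 ms.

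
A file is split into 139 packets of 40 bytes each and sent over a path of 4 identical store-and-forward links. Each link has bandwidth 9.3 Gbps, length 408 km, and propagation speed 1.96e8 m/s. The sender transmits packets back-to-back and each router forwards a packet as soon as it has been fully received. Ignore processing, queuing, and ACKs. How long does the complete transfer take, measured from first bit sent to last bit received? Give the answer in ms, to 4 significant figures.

8.331 ms

Per-hop transmission t_tx = L/R = 320/9300000000 = 3.44086e-05 ms.
Per-hop propagation t_prop = 408000/196000000 = 2.08163 ms.
Pipeline fill: first packet needs 4·t_tx to clear all hops; remaining 138 packets each add one t_tx.
Total = (4+139-1)·t_tx + 4·t_prop = 142·3.44086e-05 + 4·2.08163 = 8.331 ms.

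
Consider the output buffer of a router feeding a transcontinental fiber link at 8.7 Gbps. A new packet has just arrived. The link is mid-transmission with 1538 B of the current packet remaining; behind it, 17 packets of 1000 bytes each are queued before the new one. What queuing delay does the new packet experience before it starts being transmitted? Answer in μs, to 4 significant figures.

Each queued packet: L/R = 8000/8700000000 = 0.91954 μs.
17 queued → 15.6322 μs.
Plus remaining 12304 bits of current packet: 1.41425 μs.
Queuing delay = 17.05 μs.

17.05 μs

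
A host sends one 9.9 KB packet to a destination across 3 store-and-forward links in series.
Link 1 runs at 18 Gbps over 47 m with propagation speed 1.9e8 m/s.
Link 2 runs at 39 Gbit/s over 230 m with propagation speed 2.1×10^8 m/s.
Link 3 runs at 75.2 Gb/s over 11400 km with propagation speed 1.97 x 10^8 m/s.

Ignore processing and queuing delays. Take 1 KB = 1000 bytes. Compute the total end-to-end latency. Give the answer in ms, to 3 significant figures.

57.9 ms

L = 79200 bits.
Transmission delays (L/R per hop): 0.0044, 0.00203077, 0.00105319 ms; sum = 0.00748396 ms.
Propagation delays (d/s per hop): 0.000247368, 0.00109524, 57.868 ms; sum = 57.8694 ms.
End-to-end = 57.9 ms.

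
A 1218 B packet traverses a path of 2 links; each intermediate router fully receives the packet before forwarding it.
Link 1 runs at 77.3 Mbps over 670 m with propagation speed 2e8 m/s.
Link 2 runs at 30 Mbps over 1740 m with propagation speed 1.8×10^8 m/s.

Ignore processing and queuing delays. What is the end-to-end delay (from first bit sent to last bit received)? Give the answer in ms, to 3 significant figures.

L = 1218 × 8 = 9744 bits.
Transmission delays (L/R per hop): 0.126054, 0.3248 ms; sum = 0.450854 ms.
Propagation delays (d/s per hop): 0.00335, 0.00966667 ms; sum = 0.0130167 ms.
End-to-end = 0.464 ms.

0.464 ms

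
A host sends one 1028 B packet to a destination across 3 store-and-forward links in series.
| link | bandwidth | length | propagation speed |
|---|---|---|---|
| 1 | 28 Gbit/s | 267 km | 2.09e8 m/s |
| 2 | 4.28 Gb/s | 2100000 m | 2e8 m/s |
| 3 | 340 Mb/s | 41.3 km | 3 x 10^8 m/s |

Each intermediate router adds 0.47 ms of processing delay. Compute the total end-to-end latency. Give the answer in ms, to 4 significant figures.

12.88 ms

L = 1028 × 8 = 8224 bits.
Transmission delays (L/R per hop): 0.000293714, 0.0019215, 0.0241882 ms; sum = 0.0264034 ms.
Propagation delays (d/s per hop): 1.27751, 10.5, 0.137667 ms; sum = 11.9152 ms.
Processing at 2 router(s): 2 × 0.47 ms = 0.94 ms.
End-to-end = 12.88 ms.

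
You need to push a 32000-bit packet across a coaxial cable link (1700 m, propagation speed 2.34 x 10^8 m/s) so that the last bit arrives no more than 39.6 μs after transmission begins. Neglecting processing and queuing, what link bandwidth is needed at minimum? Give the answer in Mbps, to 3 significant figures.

Propagation delay = 1700 / 234000000 = 7.26496 μs.
Transmission budget = 39.6 − 7.26496 = 32.335 μs.
R ≥ L / t_tx = 32000 bits / 3.2335e-05 s = 990 Mbps.

990 Mbps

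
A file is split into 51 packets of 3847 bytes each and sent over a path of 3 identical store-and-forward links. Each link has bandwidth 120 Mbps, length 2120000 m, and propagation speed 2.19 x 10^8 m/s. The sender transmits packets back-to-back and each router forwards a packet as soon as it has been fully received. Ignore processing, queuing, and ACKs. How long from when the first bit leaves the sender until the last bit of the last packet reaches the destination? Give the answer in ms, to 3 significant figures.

Per-hop transmission t_tx = L/R = 30776/120000000 = 0.256467 ms.
Per-hop propagation t_prop = 2120000/219000000 = 9.68037 ms.
Pipeline fill: first packet needs 3·t_tx to clear all hops; remaining 50 packets each add one t_tx.
Total = (3+51-1)·t_tx + 3·t_prop = 53·0.256467 + 3·9.68037 = 42.6 ms.

42.6 ms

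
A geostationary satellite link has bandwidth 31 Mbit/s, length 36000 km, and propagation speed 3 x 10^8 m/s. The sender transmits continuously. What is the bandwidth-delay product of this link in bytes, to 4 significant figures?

465000 bytes

Propagation delay = 36000000 / 300000000 = 0.12 s.
BDP = R × t_prop = 31000000 × 0.12 = 3720000 bits.
In bytes: 3720000/8 = 465000 bytes.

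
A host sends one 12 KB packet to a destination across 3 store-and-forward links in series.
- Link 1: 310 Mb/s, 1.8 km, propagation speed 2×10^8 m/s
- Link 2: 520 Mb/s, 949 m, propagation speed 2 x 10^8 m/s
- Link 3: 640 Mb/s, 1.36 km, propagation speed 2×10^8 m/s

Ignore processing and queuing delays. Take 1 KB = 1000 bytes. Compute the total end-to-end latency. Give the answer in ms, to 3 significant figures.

L = 96000 bits.
Transmission delays (L/R per hop): 0.309677, 0.184615, 0.15 ms; sum = 0.644293 ms.
Propagation delays (d/s per hop): 0.009, 0.004745, 0.0068 ms; sum = 0.020545 ms.
End-to-end = 0.665 ms.

0.665 ms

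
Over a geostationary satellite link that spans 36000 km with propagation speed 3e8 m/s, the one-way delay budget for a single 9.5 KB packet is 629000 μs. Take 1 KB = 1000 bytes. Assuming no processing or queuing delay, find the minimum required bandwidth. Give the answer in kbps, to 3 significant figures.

L = 76000 bits.
Propagation delay = 36000000 / 300000000 = 120000 μs.
Transmission budget = 629000 − 120000 = 509000 μs.
R ≥ L / t_tx = 76000 bits / 0.509 s = 149 kbps.

149 kbps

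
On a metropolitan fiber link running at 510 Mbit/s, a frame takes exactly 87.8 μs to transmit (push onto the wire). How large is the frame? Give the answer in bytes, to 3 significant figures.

L = R × t_tx = 510000000 b/s × 8.78e-05 s = 44778 bits.
In bytes: 44778 / 8 = 5600 bytes.

5600 bytes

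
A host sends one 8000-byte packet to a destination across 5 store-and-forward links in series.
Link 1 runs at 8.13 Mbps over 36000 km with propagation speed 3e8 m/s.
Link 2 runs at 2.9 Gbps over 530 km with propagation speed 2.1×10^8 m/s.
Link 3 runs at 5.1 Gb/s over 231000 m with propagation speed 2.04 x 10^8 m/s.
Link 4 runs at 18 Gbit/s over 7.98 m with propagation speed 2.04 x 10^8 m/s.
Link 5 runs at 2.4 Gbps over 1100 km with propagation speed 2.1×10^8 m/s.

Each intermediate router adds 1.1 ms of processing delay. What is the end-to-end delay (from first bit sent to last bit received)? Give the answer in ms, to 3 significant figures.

L = 8000 × 8 = 64000 bits.
Transmission delays (L/R per hop): 7.87208, 0.022069, 0.012549, 0.00355556, 0.0266667 ms; sum = 7.93692 ms.
Propagation delays (d/s per hop): 120, 2.52381, 1.13235, 3.91176e-05, 5.2381 ms; sum = 128.894 ms.
Processing at 4 router(s): 4 × 1.1 ms = 4.4 ms.
End-to-end = 141 ms.

141 ms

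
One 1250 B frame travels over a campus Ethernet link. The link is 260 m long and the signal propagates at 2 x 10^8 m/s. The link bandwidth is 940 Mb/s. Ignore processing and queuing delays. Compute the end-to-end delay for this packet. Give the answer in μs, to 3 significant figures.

L = 1250 × 8 = 10000 bits.
Transmission delay = L/R = 10000 / 940000000 = 10.6383 μs.
Propagation delay = d/s = 260 m / 200000000 m/s = 1.3 μs.
Total = 11.9 μs.

11.9 μs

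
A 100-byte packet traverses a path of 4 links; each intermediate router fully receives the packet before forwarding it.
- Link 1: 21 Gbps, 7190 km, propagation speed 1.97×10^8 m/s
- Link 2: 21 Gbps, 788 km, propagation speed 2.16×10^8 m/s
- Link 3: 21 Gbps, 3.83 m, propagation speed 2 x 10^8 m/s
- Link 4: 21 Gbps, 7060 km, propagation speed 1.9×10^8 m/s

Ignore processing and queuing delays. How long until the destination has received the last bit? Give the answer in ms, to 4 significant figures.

L = 100 × 8 = 800 bits.
Transmission delay per hop = L/R = 800/21000000000 = 3.80952e-05 ms; 4 hops → 0.000152381 ms.
Propagation delays (d/s per hop): 36.4975, 3.64815, 1.915e-05, 37.1579 ms; sum = 77.3035 ms.
End-to-end = 77.30 ms.

77.30 ms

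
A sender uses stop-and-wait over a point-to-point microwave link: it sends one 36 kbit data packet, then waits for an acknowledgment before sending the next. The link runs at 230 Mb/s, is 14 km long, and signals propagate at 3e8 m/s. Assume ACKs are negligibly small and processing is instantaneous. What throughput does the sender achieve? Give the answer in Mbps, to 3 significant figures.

144 Mbps

t_tx = L/R = 36000/230000000 = 0.000156522 s.
t_prop = 14000/300000000 = 4.66667e-05 s; RTT = 9.33333e-05 s.
Cycle = t_tx + RTT = 0.000249855 s.
Throughput = L / cycle = 36000 / 0.000249855 = 144 Mbps.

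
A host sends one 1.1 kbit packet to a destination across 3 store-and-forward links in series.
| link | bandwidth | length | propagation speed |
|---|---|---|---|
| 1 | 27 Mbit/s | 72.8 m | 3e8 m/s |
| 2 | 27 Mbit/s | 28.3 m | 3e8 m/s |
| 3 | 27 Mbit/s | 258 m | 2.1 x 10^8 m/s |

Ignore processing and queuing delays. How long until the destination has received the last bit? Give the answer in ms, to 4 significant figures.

0.1238 ms

L = 1100 bits.
Transmission delay per hop = L/R = 1100/27000000 = 0.0407407 ms; 3 hops → 0.122222 ms.
Propagation delays (d/s per hop): 0.000242667, 9.43333e-05, 0.00122857 ms; sum = 0.00156557 ms.
End-to-end = 0.1238 ms.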